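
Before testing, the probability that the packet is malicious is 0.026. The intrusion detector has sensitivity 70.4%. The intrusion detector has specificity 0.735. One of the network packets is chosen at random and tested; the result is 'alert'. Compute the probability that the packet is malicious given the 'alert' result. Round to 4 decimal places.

P(H | E) ≈ 0.0662

Write H for 'the packet is malicious'. Prior odds H:¬H = 0.026/0.974 = 0.026694. For the 'alert' outcome, the likelihood ratio is 0.704/0.265 = 2.6566.
Posterior odds = 0.026694 × 2.6566 = 0.070916, so P(H|E) = 0.070916/(1+0.070916) = 0.0662.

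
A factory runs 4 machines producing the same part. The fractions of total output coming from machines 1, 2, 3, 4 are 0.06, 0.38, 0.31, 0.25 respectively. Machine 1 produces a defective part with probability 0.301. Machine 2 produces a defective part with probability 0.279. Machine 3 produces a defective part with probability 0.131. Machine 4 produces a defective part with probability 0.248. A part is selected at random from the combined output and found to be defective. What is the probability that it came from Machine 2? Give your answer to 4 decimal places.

P(defective|M1) = 0.301; P(defective|M2) = 0.279; P(defective|M3) = 0.131; P(defective|M4) = 0.248.
Prior × likelihood for each source: 0.06·0.301=0.01806, 0.38·0.279=0.1060, 0.31·0.131=0.04061, 0.25·0.248=0.06200. Summing gives P(defective) = 0.22669.
P(Machine 2 | defective) = 0.1060 / 0.22669 = 0.4677.

Posterior probability ≈ 0.4677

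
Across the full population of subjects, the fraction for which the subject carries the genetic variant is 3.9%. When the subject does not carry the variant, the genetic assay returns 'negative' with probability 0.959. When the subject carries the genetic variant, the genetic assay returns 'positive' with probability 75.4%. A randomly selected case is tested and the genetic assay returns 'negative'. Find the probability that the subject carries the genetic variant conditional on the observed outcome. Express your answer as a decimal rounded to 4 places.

Let H be the event that the subject carries the genetic variant. P(H) = 0.039, so P(¬H) = 0.961. With E the 'negative' result, P(E|H) = 0.246 and P(E|¬H) = 0.959.
P(E) = 0.246·0.039 + 0.959·0.961 = 0.0095940 + 0.92160 = 0.93119.
By Bayes' theorem, P(H|E) = 0.0095940 / 0.93119 = 0.0103.

P(H | E) ≈ 0.0103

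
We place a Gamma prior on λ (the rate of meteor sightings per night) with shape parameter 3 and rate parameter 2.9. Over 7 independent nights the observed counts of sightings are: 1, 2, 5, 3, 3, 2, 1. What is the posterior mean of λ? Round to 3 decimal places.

Posterior mean ≈ 2.020

The Poisson likelihood adds the total count to the shape and the number of exposure periods to the rate. Here ∑xᵢ = 17 and n = 7, so shape 3→20 and rate 2.9→9.9.
Posterior mean = shape/rate = 20/9.9 = 2.020.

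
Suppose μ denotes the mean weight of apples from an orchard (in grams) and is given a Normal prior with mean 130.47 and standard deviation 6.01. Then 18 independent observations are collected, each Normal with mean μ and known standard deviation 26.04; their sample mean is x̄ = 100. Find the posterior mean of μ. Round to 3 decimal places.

Posterior mean ≈ 115.555

Prior precision 1/τ₀² = 1/6.01² = 0.0276854; data precision n/σ² = 18/26.04² = 0.0265455.
Posterior precision = 0.0276854 + 0.0265455 = 0.0542309.
Posterior mean = (0.0276854·130.47 + 0.0265455·100) / 0.0542309 = 115.555.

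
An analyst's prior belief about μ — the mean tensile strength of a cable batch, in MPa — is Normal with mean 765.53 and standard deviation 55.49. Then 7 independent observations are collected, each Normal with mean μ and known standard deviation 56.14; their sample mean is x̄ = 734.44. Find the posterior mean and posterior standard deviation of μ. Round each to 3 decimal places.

Posterior mean ≈ 738.406; posterior SD ≈ 19.819

Prior precision 1/τ₀² = 1/55.49² = 0.00032477; data precision n/σ² = 7/56.14² = 0.00222102.
Posterior precision = 0.00032477 + 0.00222102 = 0.00254579, giving posterior SD = 1/√0.00254579 = 19.819.
Posterior mean = (0.00032477·765.53 + 0.00222102·734.44) / 0.00254579 = 738.406.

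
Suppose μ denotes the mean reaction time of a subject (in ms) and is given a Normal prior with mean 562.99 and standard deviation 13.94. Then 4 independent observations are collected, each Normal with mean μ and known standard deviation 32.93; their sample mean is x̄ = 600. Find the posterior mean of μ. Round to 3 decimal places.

Posterior mean ≈ 578.443

With known σ, the Normal prior is conjugate. Weight on the data is w = (n/σ²)/(n/σ² + 1/τ₀²) = 0.00368873/(0.00368873+0.00514606) = 0.41752.
Posterior mean = w·x̄ + (1−w)·μ₀ = 0.41752·600 + 0.58248·562.99 = 578.443.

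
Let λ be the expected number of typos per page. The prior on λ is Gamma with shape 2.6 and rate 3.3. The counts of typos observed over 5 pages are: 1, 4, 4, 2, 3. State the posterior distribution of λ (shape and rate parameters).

Total count ∑xᵢ = 14 over n = 5 pages.
Gamma is conjugate to the Poisson likelihood: posterior is Gamma(shape = 2.6+14 = 16.6, rate = 3.3+5 = 8.3).

Posterior: Gamma(shape=16.6, rate=8.3)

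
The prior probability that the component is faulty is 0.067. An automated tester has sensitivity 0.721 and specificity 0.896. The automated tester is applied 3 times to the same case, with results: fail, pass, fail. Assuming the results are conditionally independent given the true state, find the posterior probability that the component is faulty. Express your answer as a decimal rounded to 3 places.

Let H be the event that the component is faulty; start with P(H) = 0.067. P('fail'|H) = 0.721, P('fail'|¬H) = 0.104.
Update on result 1 ('fail'): P(H) ← 0.721·0.0670 / (0.721·0.0670 + 0.104·0.9330) = 0.048307/0.14534 = 0.3324.
Update on result 2 ('pass'): P(H) ← 0.279·0.3324 / (0.279·0.3324 + 0.896·0.6676) = 0.092733/0.69092 = 0.1342.
Update on result 3 ('fail'): P(H) ← 0.721·0.1342 / (0.721·0.1342 + 0.104·0.8658) = 0.096769/0.18681 = 0.5180.

Posterior P(H) ≈ 0.518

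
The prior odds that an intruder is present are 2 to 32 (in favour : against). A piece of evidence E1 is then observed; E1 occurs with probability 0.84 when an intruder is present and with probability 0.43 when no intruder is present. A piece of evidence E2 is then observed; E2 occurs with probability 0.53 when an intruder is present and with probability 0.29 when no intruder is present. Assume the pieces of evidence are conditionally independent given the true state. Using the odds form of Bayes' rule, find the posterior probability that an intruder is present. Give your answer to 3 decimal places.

Posterior probability ≈ 0.182

Prior odds = 2/32 = 0.062500.
Likelihood ratio for E1 = 0.84/0.43 = 1.9535.
Likelihood ratio for E2 = 0.53/0.29 = 1.8276.
Posterior odds = prior odds × LR₁ × LR₂ = 0.22314.
Posterior probability = odds/(1+odds) = 0.22314/1.2231 = 0.182.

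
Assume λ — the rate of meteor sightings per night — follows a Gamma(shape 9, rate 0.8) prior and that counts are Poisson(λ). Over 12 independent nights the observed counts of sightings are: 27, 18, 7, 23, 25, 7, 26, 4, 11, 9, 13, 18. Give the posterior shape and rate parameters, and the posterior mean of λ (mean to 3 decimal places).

Posterior: Gamma(shape=197, rate=12.8); mean ≈ 15.391

Total count ∑xᵢ = 188 over n = 12 nights.
Gamma is conjugate to the Poisson likelihood: posterior is Gamma(shape = 9+188 = 197, rate = 0.8+12 = 12.8).
Posterior mean = shape/rate = 197/12.8 = 15.391.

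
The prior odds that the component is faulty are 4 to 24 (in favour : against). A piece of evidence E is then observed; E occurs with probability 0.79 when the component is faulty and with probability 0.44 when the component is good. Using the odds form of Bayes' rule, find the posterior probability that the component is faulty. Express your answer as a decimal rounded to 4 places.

Posterior probability ≈ 0.2303

Prior odds = 4/24 = 0.16667. In log-odds, ln(0.16667) = -1.7918.
Add log likelihood ratio: ln(1.7955) = 0.58526.
Posterior log-odds = -1.2065, so posterior odds = exp(-1.2065) = 0.29924. Converting, P(H|E) = 0.29924/1.2992 = 0.2303.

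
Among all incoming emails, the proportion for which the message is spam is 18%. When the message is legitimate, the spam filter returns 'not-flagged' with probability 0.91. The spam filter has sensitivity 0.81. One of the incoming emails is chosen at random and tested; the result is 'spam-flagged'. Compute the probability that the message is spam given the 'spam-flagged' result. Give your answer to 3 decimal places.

Write H for 'the message is spam'. Prior odds H:¬H = 0.18/0.82 = 0.21951. For the 'spam-flagged' outcome, the likelihood ratio is 0.81/0.09 = 9.0000.
Posterior odds = 0.21951 × 9.0000 = 1.9756, so P(H|E) = 1.9756/(1+1.9756) = 0.664.

P(H | E) ≈ 0.664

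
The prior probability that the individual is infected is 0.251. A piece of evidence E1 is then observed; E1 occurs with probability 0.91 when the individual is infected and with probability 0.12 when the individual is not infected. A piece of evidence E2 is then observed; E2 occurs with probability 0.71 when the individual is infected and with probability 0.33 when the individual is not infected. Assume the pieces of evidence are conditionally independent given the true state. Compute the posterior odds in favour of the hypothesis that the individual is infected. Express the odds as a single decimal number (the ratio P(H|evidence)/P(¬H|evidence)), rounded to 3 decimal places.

Prior odds = 0.251/(1−0.251) = 0.33511. In log-odds, ln(0.33511) = -1.0933.
Add log likelihood ratios: ln(7.5833) + ln(2.1515) = 2.7921.
Posterior log-odds = 1.6988, so posterior odds = exp(1.6988) = 5.4676.

Posterior odds ≈ 5.468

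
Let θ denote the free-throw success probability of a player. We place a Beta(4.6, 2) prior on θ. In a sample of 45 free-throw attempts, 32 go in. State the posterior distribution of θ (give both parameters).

The binomial likelihood is conjugate to the Beta prior: with 32 successes and 13 failures, the posterior is Beta(4.6+32, 2+13) = Beta(36.6, 15).

Posterior: Beta(36.6, 15)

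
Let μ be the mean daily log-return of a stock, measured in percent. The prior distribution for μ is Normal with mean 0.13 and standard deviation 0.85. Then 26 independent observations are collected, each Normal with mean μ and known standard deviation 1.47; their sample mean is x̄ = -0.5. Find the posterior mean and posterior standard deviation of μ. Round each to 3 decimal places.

Prior precision 1/τ₀² = 1/0.85² = 1.38408; data precision n/σ² = 26/1.47² = 12.0320.
Posterior precision = 1.38408 + 12.0320 = 13.4161, giving posterior SD = 1/√13.4161 = 0.273.
Posterior mean = (1.38408·0.13 + 12.0320·-0.5) / 13.4161 = -0.435.

Posterior mean ≈ -0.435; posterior SD ≈ 0.273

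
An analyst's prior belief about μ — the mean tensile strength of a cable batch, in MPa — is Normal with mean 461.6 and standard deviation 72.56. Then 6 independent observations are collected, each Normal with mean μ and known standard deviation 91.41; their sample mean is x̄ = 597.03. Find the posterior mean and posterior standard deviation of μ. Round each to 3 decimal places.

Prior precision 1/τ₀² = 1/72.56² = 0.00018994; data precision n/σ² = 6/91.41² = 0.00071807.
Posterior precision = 0.00018994 + 0.00071807 = 0.00090800, giving posterior SD = 1/√0.00090800 = 33.186.
Posterior mean = (0.00018994·461.6 + 0.00071807·597.03) / 0.00090800 = 568.701.

Posterior mean ≈ 568.701; posterior SD ≈ 33.186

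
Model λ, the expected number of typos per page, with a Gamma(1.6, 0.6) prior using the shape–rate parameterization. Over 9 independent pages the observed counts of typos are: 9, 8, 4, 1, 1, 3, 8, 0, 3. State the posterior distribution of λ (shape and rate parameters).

The Poisson likelihood adds the total count to the shape and the number of exposure periods to the rate. Here ∑xᵢ = 37 and n = 9, so shape 1.6→38.6 and rate 0.6→9.6.

Posterior: Gamma(shape=38.6, rate=9.6)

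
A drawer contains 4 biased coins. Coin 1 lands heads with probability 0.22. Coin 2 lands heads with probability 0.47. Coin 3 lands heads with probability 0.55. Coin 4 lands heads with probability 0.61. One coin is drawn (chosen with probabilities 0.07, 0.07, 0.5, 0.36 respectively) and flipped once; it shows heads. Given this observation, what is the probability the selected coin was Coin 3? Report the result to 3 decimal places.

Posterior probability ≈ 0.507

P(heads|C1) = 0.22; P(heads|C2) = 0.47; P(heads|C3) = 0.55; P(heads|C4) = 0.61.
Prior × likelihood for each source: 0.07·0.22=0.01540, 0.07·0.47=0.03290, 0.5·0.55=0.2750, 0.36·0.61=0.2196. Summing gives P(heads) = 0.54290.
P(Coin 3 | heads) = 0.2750 / 0.54290 = 0.507.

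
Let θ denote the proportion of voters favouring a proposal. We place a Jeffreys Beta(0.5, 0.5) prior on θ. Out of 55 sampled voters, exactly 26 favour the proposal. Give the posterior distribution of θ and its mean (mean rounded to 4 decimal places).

The binomial likelihood is conjugate to the Beta prior: with 26 successes and 29 failures, the posterior is Beta(0.5+26, 0.5+29) = Beta(26.5, 29.5).
Posterior mean = α/(α+β) = 26.5/56 = 0.4732.

Posterior: Beta(26.5, 29.5); mean ≈ 0.4732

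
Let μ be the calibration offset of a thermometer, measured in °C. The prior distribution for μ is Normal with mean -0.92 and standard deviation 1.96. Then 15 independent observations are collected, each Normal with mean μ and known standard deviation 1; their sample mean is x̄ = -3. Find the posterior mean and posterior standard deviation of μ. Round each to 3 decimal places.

Posterior mean ≈ -2.965; posterior SD ≈ 0.256

With known σ, the Normal prior is conjugate. Weight on the data is w = (n/σ²)/(n/σ² + 1/τ₀²) = 15.0000/(15.0000+0.260308) = 0.98294.
Posterior mean = w·x̄ + (1−w)·μ₀ = 0.98294·-3 + 0.017058·-0.92 = -2.965. Posterior variance = 1/(15.0000+0.260308) = 0.0655295, so SD = 0.256.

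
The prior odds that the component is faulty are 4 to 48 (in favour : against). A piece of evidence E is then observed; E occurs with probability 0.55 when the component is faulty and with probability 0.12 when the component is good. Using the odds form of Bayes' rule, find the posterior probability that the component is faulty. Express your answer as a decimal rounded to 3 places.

Posterior probability ≈ 0.276

Prior odds = 4/48 = 0.083333.
Likelihood ratio for E = 0.55/0.12 = 4.5833.
Posterior odds = prior odds × LR = 0.38194.
Posterior probability = odds/(1+odds) = 0.38194/1.3819 = 0.276.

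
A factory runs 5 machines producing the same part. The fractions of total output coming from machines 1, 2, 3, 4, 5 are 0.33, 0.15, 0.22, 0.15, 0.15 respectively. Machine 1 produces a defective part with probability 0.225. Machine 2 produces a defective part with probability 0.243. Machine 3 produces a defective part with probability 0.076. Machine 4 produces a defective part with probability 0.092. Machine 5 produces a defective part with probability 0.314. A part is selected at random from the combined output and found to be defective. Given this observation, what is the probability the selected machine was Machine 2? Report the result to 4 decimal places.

P(defective|M1) = 0.225; P(defective|M2) = 0.243; P(defective|M3) = 0.076; P(defective|M4) = 0.092; P(defective|M5) = 0.314.
Prior × likelihood for each source: 0.33·0.225=0.07425, 0.15·0.243=0.03645, 0.22·0.076=0.01672, 0.15·0.092=0.01380, 0.15·0.314=0.04710. Summing gives P(defective) = 0.18832.
P(Machine 2 | defective) = 0.03645 / 0.18832 = 0.1936.

Posterior probability ≈ 0.1936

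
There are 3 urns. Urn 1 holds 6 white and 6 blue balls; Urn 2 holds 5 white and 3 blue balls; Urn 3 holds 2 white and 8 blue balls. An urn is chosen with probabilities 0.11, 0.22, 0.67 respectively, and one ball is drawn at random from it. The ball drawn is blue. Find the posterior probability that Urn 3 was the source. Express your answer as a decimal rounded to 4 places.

Posterior probability ≈ 0.7958

P(blue|Urn 1) = 0.5; P(blue|Urn 2) = 0.375; P(blue|Urn 3) = 0.8.
Prior × likelihood for each source: 0.11·0.5=0.05500, 0.22·0.375=0.08250, 0.67·0.8=0.5360. Summing gives P(blue) = 0.67350.
P(Urn 3 | blue) = 0.5360 / 0.67350 = 0.7958.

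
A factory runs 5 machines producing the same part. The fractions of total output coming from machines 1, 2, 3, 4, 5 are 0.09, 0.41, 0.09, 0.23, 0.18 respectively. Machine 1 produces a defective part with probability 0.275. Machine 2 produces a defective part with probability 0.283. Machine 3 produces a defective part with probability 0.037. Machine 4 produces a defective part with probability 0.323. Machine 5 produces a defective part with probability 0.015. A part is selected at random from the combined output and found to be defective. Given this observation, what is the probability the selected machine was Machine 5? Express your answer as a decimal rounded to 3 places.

P(defective|M1) = 0.275; P(defective|M2) = 0.283; P(defective|M3) = 0.037; P(defective|M4) = 0.323; P(defective|M5) = 0.015.
Prior × likelihood for each source: 0.09·0.275=0.02475, 0.41·0.283=0.1160, 0.09·0.037=0.003330, 0.23·0.323=0.07429, 0.18·0.015=0.002700. Summing gives P(defective) = 0.22110.
P(Machine 5 | defective) = 0.002700 / 0.22110 = 0.012.

Posterior probability ≈ 0.012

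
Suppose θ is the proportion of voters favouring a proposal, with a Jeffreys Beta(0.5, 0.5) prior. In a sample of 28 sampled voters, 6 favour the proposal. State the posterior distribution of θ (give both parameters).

The binomial likelihood is conjugate to the Beta prior: with 6 successes and 22 failures, the posterior is Beta(0.5+6, 0.5+22) = Beta(6.5, 22.5).

Posterior: Beta(6.5, 22.5)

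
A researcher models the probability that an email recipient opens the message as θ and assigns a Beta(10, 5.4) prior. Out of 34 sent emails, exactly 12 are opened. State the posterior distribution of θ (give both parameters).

Posterior: Beta(22, 27.4)

The binomial likelihood is conjugate to the Beta prior: with 12 successes and 22 failures, the posterior is Beta(10+12, 5.4+22) = Beta(22, 27.4).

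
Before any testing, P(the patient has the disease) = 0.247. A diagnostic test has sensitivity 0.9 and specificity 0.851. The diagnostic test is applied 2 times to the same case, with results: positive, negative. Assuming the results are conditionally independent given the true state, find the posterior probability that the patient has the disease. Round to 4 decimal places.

Let H be the event that the patient has the disease; start with P(H) = 0.247. P('positive'|H) = 0.9, P('positive'|¬H) = 0.149.
Update on result 1 ('positive'): P(H) ← 0.9·0.2470 / (0.9·0.2470 + 0.149·0.7530) = 0.22230/0.33450 = 0.6646.
Update on result 2 ('negative'): P(H) ← 0.1·0.6646 / (0.1·0.6646 + 0.851·0.3354) = 0.066458/0.35190 = 0.1889.

Posterior P(H) ≈ 0.1889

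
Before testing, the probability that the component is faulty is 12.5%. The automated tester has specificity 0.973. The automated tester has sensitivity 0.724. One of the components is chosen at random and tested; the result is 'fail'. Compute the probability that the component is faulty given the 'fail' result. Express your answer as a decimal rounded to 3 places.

Write H for 'the component is faulty'. Prior odds H:¬H = 0.125/0.875 = 0.14286. For the 'fail' outcome, the likelihood ratio is 0.724/0.027 = 26.815.
Posterior odds = 0.14286 × 26.815 = 3.8307, so P(H|E) = 3.8307/(1+3.8307) = 0.793.

P(H | E) ≈ 0.793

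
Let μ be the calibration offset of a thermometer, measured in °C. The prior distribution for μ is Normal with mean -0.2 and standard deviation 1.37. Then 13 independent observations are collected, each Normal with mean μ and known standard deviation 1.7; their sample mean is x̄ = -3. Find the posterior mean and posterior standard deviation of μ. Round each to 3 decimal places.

Prior precision 1/τ₀² = 1/1.37² = 0.532793; data precision n/σ² = 13/1.7² = 4.49827.
Posterior precision = 0.532793 + 4.49827 = 5.03106, giving posterior SD = 1/√5.03106 = 0.446.
Posterior mean = (0.532793·-0.2 + 4.49827·-3) / 5.03106 = -2.703.

Posterior mean ≈ -2.703; posterior SD ≈ 0.446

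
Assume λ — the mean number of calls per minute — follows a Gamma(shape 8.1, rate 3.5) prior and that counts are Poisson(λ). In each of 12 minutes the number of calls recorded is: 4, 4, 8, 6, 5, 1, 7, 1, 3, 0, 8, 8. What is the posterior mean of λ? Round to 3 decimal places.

Total count ∑xᵢ = 55 over n = 12 minutes.
Gamma is conjugate to the Poisson likelihood: posterior is Gamma(shape = 8.1+55 = 63.1, rate = 3.5+12 = 15.5).
E[λ | data] = 63.1/15.5 = 4.071.

Posterior mean ≈ 4.071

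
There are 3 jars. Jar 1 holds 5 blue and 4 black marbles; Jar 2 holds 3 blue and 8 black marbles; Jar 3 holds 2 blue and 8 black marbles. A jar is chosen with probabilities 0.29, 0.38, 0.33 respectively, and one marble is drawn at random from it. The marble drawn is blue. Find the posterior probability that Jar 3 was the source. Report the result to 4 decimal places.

Tabulate prior·likelihood by source: [1] prior 0.29, lik 0.5556, product 0.1611; [2] prior 0.38, lik 0.2727, product 0.1036; [3] prior 0.33, lik 0.2, product 0.06600.
Normalizing constant = 0.33075; the posterior for Jar 3 is its product over the sum, 0.06600/0.33075 = 0.1995.

Posterior probability ≈ 0.1995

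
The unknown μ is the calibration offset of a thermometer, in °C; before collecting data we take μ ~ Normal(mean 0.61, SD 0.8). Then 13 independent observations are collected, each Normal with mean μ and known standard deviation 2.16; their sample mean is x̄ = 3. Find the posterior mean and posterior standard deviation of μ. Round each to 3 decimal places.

With known σ, the Normal prior is conjugate. Weight on the data is w = (n/σ²)/(n/σ² + 1/τ₀²) = 2.78635/(2.78635+1.56250) = 0.64071.
Posterior mean = w·x̄ + (1−w)·μ₀ = 0.64071·3 + 0.35929·0.61 = 2.141. Posterior variance = 1/(2.78635+1.56250) = 0.229946, so SD = 0.480.

Posterior mean ≈ 2.141; posterior SD ≈ 0.480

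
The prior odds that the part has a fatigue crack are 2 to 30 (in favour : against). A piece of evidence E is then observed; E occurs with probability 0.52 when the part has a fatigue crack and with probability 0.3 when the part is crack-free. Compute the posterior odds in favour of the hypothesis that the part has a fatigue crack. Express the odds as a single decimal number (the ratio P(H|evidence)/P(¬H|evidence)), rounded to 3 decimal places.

Prior odds = 2/30 = 0.066667.
Likelihood ratio for E = 0.52/0.3 = 1.7333.
Posterior odds = prior odds × LR = 0.11556.

Posterior odds ≈ 0.116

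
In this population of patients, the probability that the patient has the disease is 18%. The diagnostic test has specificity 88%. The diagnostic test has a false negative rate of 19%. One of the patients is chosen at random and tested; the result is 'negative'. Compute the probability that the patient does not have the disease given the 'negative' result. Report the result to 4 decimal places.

P(¬H | E) ≈ 0.9547

Write H for 'the patient has the disease'. Prior odds H:¬H = 0.18/0.82 = 0.21951. For the 'negative' outcome, the likelihood ratio is 0.19/0.88 = 0.21591.
Posterior odds = 0.21951 × 0.21591 = 0.047395, so P(H|E) = 0.047395/(1+0.047395) = 0.0453. Then P(¬H|E) = 1 − 0.0453 = 0.9547.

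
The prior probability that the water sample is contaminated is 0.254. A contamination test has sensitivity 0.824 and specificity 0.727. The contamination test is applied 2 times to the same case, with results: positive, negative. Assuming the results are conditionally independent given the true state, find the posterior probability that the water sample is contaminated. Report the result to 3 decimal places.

Posterior P(H) ≈ 0.199

With H the event that the water sample is contaminated, the joint likelihood of the observed sequence is P(data|H) = 0.824·0.176 = 0.14502 and P(data|¬H) = 0.273·0.727 = 0.19847.
Bayes: P(H|data) = 0.254·0.14502 / (0.254·0.14502 + 0.746·0.19847) = 0.036836/0.18490 = 0.1992.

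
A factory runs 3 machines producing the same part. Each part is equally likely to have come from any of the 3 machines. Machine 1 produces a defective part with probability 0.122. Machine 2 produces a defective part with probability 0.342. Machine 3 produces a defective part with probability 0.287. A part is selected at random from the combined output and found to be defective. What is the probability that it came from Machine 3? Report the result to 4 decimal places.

P(defective|M1) = 0.122; P(defective|M2) = 0.342; P(defective|M3) = 0.287.
Prior × likelihood for each source: 0.333333·0.122=0.04067, 0.333333·0.342=0.1140, 0.333333·0.287=0.09567. Summing gives P(defective) = 0.25033.
P(Machine 3 | defective) = 0.09567 / 0.25033 = 0.3822.

Posterior probability ≈ 0.3822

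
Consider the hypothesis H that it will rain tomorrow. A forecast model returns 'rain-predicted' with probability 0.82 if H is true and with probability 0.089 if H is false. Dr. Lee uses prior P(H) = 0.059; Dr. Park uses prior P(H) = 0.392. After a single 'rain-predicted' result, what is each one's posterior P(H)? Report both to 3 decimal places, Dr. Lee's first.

The likelihood ratio for a 'rain-predicted' result is 0.82/0.089 = 9.2135.
Dr. Lee: prior odds 0.059/0.941 = 0.062699; posterior odds 0.57768; posterior probability 0.366.
Dr. Park: prior odds 0.392/0.608 = 0.64474; posterior odds 5.9403; posterior probability 0.856.

Dr. Lee: 0.366; Dr. Park: 0.856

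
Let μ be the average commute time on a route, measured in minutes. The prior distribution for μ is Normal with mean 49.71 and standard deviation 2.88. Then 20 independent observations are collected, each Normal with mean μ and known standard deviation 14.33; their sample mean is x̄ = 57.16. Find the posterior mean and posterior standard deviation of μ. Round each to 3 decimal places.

Posterior mean ≈ 53.039; posterior SD ≈ 2.142

With known σ, the Normal prior is conjugate. Weight on the data is w = (n/σ²)/(n/σ² + 1/τ₀²) = 0.0973952/(0.0973952+0.120563) = 0.44685.
Posterior mean = w·x̄ + (1−w)·μ₀ = 0.44685·57.16 + 0.55315·49.71 = 53.039. Posterior variance = 1/(0.0973952+0.120563) = 4.58803, so SD = 2.142.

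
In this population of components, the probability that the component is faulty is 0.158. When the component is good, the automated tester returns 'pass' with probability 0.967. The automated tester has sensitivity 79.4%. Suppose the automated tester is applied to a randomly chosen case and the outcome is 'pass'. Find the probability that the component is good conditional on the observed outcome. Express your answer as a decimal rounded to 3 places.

Write H for 'the component is faulty'. Prior odds H:¬H = 0.158/0.842 = 0.18765. For the 'pass' outcome, the likelihood ratio is 0.206/0.967 = 0.21303.
Posterior odds = 0.18765 × 0.21303 = 0.039975, so P(H|E) = 0.039975/(1+0.039975) = 0.038. Then P(¬H|E) = 1 − 0.038 = 0.962.

P(¬H | E) ≈ 0.962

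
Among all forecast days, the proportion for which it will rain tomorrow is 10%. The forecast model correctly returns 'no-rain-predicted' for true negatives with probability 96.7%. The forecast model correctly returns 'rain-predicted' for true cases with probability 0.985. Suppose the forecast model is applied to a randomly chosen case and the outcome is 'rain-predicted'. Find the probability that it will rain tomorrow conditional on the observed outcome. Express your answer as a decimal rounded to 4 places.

P(H | E) ≈ 0.7683

Let H be the event that it will rain tomorrow. P(H) = 0.1, so P(¬H) = 0.9. With E the 'rain-predicted' result, P(E|H) = 0.985 and P(E|¬H) = 0.033.
P(E) = 0.985·0.1 + 0.033·0.9 = 0.098500 + 0.029700 = 0.12820.
By Bayes' theorem, P(H|E) = 0.098500 / 0.12820 = 0.7683.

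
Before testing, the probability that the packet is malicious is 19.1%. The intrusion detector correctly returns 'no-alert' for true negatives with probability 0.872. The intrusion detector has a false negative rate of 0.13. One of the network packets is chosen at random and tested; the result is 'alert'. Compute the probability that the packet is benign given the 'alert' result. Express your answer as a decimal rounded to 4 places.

P(¬H | E) ≈ 0.3839

Let H be the event that the packet is malicious. P(H) = 0.191, so P(¬H) = 0.809. With E the 'alert' result, P(E|H) = 0.87 and P(E|¬H) = 0.128.
P(E) = 0.87·0.191 + 0.128·0.809 = 0.16617 + 0.10355 = 0.26972.
By Bayes' theorem, P(H|E) = 0.16617 / 0.26972 = 0.6161. Hence P(¬H|E) = 1 − 0.6161 = 0.3839.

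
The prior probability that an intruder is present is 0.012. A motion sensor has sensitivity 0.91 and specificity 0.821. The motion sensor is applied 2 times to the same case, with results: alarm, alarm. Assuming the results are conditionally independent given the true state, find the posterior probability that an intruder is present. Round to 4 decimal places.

Let H be the event that an intruder is present; start with P(H) = 0.012. P('alarm'|H) = 0.91, P('alarm'|¬H) = 0.179.
Update on result 1 ('alarm'): P(H) ← 0.91·0.0120 / (0.91·0.0120 + 0.179·0.9880) = 0.010920/0.18777 = 0.0582.
Update on result 2 ('alarm'): P(H) ← 0.91·0.0582 / (0.91·0.0582 + 0.179·0.9418) = 0.052922/0.22151 = 0.2389.

Posterior P(H) ≈ 0.2389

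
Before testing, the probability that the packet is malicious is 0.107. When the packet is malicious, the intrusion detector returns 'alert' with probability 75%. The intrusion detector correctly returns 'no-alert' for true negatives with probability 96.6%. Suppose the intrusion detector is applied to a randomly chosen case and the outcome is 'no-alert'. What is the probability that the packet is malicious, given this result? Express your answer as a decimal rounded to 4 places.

Write H for 'the packet is malicious'. Prior odds H:¬H = 0.107/0.893 = 0.11982. For the 'no-alert' outcome, the likelihood ratio is 0.25/0.966 = 0.25880.
Posterior odds = 0.11982 × 0.25880 = 0.031010, so P(H|E) = 0.031010/(1+0.031010) = 0.0301.

P(H | E) ≈ 0.0301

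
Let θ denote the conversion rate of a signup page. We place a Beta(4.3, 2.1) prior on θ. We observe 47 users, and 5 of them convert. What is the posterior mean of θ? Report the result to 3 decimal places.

Posterior mean ≈ 0.174

The binomial likelihood is conjugate to the Beta prior: with 5 successes and 42 failures, the posterior is Beta(4.3+5, 2.1+42) = Beta(9.3, 44.1).
E[θ | data] = 9.3/(9.3+44.1) = 0.174.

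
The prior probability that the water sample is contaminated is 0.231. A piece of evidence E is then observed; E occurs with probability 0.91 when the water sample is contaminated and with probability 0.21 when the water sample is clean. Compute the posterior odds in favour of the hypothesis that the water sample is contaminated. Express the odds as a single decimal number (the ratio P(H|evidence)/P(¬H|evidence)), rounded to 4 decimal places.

Prior odds = 0.231/(1−0.231) = 0.30039. In log-odds, ln(0.30039) = -1.2027.
Add log likelihood ratio: ln(4.3333) = 1.4663.
Posterior log-odds = 0.26366, so posterior odds = exp(0.26366) = 1.3017.

Posterior odds ≈ 1.3017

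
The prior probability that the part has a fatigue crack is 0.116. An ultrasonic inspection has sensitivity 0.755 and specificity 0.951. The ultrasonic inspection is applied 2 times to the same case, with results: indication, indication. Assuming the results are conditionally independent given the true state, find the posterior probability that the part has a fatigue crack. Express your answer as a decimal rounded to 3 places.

Posterior P(H) ≈ 0.969

Let H be the event that the part has a fatigue crack; start with P(H) = 0.116. P('indication'|H) = 0.755, P('indication'|¬H) = 0.049.
Update on result 1 ('indication'): P(H) ← 0.755·0.1160 / (0.755·0.1160 + 0.049·0.8840) = 0.087580/0.13090 = 0.6691.
Update on result 2 ('indication'): P(H) ← 0.755·0.6691 / (0.755·0.6691 + 0.049·0.3309) = 0.50516/0.52137 = 0.9689.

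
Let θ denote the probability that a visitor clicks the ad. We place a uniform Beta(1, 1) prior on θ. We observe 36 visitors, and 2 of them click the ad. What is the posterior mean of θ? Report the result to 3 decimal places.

The binomial likelihood is conjugate to the Beta prior: with 2 successes and 34 failures, the posterior is Beta(1+2, 1+34) = Beta(3, 35).
Posterior mean = α/(α+β) = 3/38 = 0.079.

Posterior mean ≈ 0.079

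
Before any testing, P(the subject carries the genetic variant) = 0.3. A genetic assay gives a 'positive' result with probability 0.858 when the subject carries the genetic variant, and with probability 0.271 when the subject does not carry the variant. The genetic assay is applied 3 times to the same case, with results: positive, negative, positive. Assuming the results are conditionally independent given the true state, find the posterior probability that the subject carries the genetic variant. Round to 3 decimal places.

With H the event that the subject carries the genetic variant, the joint likelihood of the observed sequence is P(data|H) = 0.858·0.142·0.858 = 0.10454 and P(data|¬H) = 0.271·0.729·0.271 = 0.053538.
Bayes: P(H|data) = 0.3·0.10454 / (0.3·0.10454 + 0.7·0.053538) = 0.031361/0.068838 = 0.4556.

Posterior P(H) ≈ 0.456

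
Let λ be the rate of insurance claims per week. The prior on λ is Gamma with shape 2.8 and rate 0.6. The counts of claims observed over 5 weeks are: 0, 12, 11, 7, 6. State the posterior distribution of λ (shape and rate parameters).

Posterior: Gamma(shape=38.8, rate=5.6)

Total count ∑xᵢ = 36 over n = 5 weeks.
Gamma is conjugate to the Poisson likelihood: posterior is Gamma(shape = 2.8+36 = 38.8, rate = 0.6+5 = 5.6).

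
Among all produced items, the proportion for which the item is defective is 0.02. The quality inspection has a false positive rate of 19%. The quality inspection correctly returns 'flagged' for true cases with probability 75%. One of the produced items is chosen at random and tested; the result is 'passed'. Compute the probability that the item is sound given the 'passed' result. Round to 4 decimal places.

Write H for 'the item is defective'. Prior odds H:¬H = 0.02/0.98 = 0.020408. For the 'passed' outcome, the likelihood ratio is 0.25/0.81 = 0.30864.
Posterior odds = 0.020408 × 0.30864 = 0.0062988, so P(H|E) = 0.0062988/(1+0.0062988) = 0.0063. Then P(¬H|E) = 1 − 0.0063 = 0.9937.

P(¬H | E) ≈ 0.9937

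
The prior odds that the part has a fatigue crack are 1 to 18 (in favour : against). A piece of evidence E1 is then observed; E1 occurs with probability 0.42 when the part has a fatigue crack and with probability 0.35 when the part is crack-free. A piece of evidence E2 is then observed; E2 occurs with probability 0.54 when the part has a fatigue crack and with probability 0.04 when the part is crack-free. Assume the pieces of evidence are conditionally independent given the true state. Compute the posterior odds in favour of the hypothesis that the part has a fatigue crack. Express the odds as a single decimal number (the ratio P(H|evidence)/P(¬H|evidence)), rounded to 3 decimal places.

Prior odds = 1/18 = 0.055556. In log-odds, ln(0.055556) = -2.8904.
Add log likelihood ratios: ln(1.2000) + ln(13.500) = 2.7850.
Posterior log-odds = -0.10536, so posterior odds = exp(-0.10536) = 0.90000.

Posterior odds ≈ 0.900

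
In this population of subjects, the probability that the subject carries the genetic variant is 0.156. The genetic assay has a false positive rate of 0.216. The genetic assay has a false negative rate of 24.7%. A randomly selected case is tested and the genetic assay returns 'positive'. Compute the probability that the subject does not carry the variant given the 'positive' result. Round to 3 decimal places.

P(¬H | E) ≈ 0.608

Let H be the event that the subject carries the genetic variant. P(H) = 0.156, so P(¬H) = 0.844. With E the 'positive' result, P(E|H) = 0.753 and P(E|¬H) = 0.216.
P(E) = 0.753·0.156 + 0.216·0.844 = 0.11747 + 0.18230 = 0.29977.
By Bayes' theorem, P(H|E) = 0.11747 / 0.29977 = 0.392. Hence P(¬H|E) = 1 − 0.392 = 0.608.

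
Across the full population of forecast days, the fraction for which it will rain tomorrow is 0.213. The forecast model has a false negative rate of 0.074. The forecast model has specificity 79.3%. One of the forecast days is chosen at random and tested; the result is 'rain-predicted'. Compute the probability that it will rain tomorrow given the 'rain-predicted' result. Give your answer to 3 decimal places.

Write H for 'it will rain tomorrow'. Prior odds H:¬H = 0.213/0.787 = 0.27065. For the 'rain-predicted' outcome, the likelihood ratio is 0.926/0.207 = 4.4734.
Posterior odds = 0.27065 × 4.4734 = 1.2107, so P(H|E) = 1.2107/(1+1.2107) = 0.548.

P(H | E) ≈ 0.548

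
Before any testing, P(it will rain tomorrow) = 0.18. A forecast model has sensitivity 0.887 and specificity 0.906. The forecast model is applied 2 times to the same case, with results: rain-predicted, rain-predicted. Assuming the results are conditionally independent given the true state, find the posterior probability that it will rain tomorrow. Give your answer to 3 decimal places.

Posterior P(H) ≈ 0.951

With H the event that it will rain tomorrow, the joint likelihood of the observed sequence is P(data|H) = 0.887·0.887 = 0.78677 and P(data|¬H) = 0.094·0.094 = 0.0088360.
Bayes: P(H|data) = 0.18·0.78677 / (0.18·0.78677 + 0.82·0.0088360) = 0.14162/0.14886 = 0.9513.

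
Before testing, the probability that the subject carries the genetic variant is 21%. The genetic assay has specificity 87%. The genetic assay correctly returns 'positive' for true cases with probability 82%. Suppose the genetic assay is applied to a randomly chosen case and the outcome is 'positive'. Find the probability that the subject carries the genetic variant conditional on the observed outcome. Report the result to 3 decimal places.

Let H be the event that the subject carries the genetic variant. P(H) = 0.21, so P(¬H) = 0.79. With E the 'positive' result, P(E|H) = 0.82 and P(E|¬H) = 0.13.
P(E) = 0.82·0.21 + 0.13·0.79 = 0.17220 + 0.10270 = 0.27490.
By Bayes' theorem, P(H|E) = 0.17220 / 0.27490 = 0.626.

P(H | E) ≈ 0.626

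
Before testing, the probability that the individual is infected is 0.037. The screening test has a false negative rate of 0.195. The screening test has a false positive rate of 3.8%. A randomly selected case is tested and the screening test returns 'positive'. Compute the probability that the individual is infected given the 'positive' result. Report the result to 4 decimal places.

Write H for 'the individual is infected'. Prior odds H:¬H = 0.037/0.963 = 0.038422. For the 'positive' outcome, the likelihood ratio is 0.805/0.038 = 21.184.
Posterior odds = 0.038422 × 21.184 = 0.81393, so P(H|E) = 0.81393/(1+0.81393) = 0.4487.

P(H | E) ≈ 0.4487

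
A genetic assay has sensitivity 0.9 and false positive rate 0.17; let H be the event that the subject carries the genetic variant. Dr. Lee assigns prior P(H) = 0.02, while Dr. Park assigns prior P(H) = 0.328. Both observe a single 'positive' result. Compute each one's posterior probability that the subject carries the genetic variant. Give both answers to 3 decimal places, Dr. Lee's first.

The likelihood ratio for a 'positive' result is 0.9/0.17 = 5.2941.
Dr. Lee: prior odds 0.02/0.98 = 0.020408; posterior odds 0.10804; posterior probability 0.098.
Dr. Park: prior odds 0.328/0.672 = 0.48810; posterior odds 2.5840; posterior probability 0.721.

Dr. Lee: 0.098; Dr. Park: 0.721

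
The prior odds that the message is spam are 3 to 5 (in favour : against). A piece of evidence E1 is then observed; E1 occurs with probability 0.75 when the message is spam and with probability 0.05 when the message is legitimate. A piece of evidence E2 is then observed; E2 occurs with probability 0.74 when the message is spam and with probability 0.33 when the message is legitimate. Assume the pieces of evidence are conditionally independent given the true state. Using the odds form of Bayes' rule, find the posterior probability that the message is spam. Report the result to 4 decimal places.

Posterior probability ≈ 0.9528

Prior odds = 3/5 = 0.60000.
Likelihood ratio for E1 = 0.75/0.05 = 15.000.
Likelihood ratio for E2 = 0.74/0.33 = 2.2424.
Posterior odds = prior odds × LR₁ × LR₂ = 20.182.
Posterior probability = odds/(1+odds) = 20.182/21.182 = 0.9528.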